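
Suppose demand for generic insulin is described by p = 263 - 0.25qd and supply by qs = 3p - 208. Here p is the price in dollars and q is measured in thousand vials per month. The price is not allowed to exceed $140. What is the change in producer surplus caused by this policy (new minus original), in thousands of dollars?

-10880

Rearranging demand gives qd = 1052 - 4p. Equilibrium: 1052 - 4p = 3p - 208, so 1260 = 7p and p* = 180, q* = 332.
The ceiling of 140 is below the equilibrium price 180, so it binds.
At p = 140: qd = 1052 - 4·140 = 492 and qs = 3·140 - 208 = 212.
Producer surplus without the control is ½ · (180 - 208/3) · 332 = 55112/3.
With the ceiling, producers sell 212 units at 140, so PS = ½ · (140 - 208/3) · 212 = 22472/3.
Change in producer surplus = 22472/3 - 55112/3 = -10880.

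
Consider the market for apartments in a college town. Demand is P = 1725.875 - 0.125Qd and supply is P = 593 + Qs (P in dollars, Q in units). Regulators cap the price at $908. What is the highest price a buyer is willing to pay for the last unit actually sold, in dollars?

1686.5

Rearranging demand gives Qd = 13807 - 8P; rearranging supply gives Qs = P - 593. Equilibrium: 13807 - 8P = P - 593, so 14400 = 9P and P* = 1600, Q* = 1007.
Because the ceiling (908) lies below the market-clearing price, it is binding.
At P = 908: Qd = 13807 - 8·908 = 6543 and Qs = 908 - 593 = 315.
Only 315 units reach the market. On the demand curve, the marginal buyer's willingness to pay at Q = 315 is (13807 - 315)/8 = 1686.5.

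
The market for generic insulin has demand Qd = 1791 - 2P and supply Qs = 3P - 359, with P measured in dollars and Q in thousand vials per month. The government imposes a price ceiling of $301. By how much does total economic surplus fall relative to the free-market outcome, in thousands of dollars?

Equilibrium: 1791 - 2P = 3P - 359, so 2150 = 5P and P* = 430, Q* = 931.
Because the ceiling (301) lies below the market-clearing price, it is binding.
At P = 301: Qd = 1791 - 2·301 = 1189 and Qs = 3·301 - 359 = 544.
Quantity traded falls to 544. At Q = 544 the demand price is (1791 - 544)/2 = 623.5 and the supply price is (359 + 544)/3 = 301.
Deadweight loss = ½ · (623.5 - 301) · (931 - 544) = ½ · 322.5 · 387 = 62403.75.

62403.75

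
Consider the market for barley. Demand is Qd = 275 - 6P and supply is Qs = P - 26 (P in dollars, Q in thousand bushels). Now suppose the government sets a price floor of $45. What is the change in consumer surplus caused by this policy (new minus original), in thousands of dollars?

Equilibrium: 275 - 6P = P - 26, so 301 = 7P and P* = 43, Q* = 17.
Since 45 > 43, the floor is binding.
At P = 45: Qd = 275 - 6·45 = 5 and Qs = 45 - 26 = 19.
Consumer surplus without the control is ½ · (275/6 - 43) · 17 = 289/12.
With the floor, consumers buy 5 units at 45, so CS = ½ · (275/6 - 45) · 5 = 25/12.
Change in consumer surplus = 25/12 - 289/12 = -22.

-22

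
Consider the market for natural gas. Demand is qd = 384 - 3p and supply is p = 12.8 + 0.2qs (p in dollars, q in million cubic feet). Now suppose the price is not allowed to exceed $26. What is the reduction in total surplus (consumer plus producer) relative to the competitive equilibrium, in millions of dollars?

Rearranging supply gives qs = 5p - 64. Without the control the market clears where 384 - 3p = 5p - 64, i.e. p* = 56 and q* = 216.
The ceiling of 26 is below the equilibrium price 56, so it binds.
At p = 26: qd = 384 - 3·26 = 306 and qs = 5·26 - 64 = 66.
Quantity traded falls to 66. At q = 66 the demand price is (384 - 66)/3 = 106 and the supply price is (64 + 66)/5 = 26.
Deadweight loss = ½ · (106 - 26) · (216 - 66) = ½ · 80 · 150 = 6000.

6000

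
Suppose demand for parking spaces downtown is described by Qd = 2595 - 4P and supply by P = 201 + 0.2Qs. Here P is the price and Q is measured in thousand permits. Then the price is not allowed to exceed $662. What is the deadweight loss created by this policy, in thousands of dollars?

0

Rearranging supply gives Qs = 5P - 1005. In a free market, 2595 - 4P = 5P - 1005 gives the equilibrium P* = 400, Q* = 995.
Since 662 is above P* = 400, the ceiling does not bind and the free-market outcome prevails.
Since the control does not bind, no trades are prevented and deadweight loss is zero.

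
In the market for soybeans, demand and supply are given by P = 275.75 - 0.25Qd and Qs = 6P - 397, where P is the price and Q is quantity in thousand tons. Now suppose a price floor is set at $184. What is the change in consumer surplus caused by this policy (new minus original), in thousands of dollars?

Rearranging demand gives Qd = 1103 - 4P. Equilibrium: 1103 - 4P = 6P - 397, so 1500 = 10P and P* = 150, Q* = 503.
The floor of 184 is above the equilibrium price 150, so it binds.
At P = 184: Qd = 1103 - 4·184 = 367 and Qs = 6·184 - 397 = 707.
Consumer surplus without the control is ½ · (275.75 - 150) · 503 = 31626.125.
With the floor, consumers buy 367 units at 184, so CS = ½ · (275.75 - 184) · 367 = 16836.125.
Change in consumer surplus = 16836.125 - 31626.125 = -14790.

-14790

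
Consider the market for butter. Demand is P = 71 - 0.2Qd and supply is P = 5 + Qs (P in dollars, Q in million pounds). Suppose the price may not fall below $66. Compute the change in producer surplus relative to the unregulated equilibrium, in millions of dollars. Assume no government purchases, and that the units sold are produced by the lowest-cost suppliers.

Rearranging demand gives Qd = 355 - 5P; rearranging supply gives Qs = P - 5. Equilibrium: 355 - 5P = P - 5, so 360 = 6P and P* = 60, Q* = 55.
The floor of 66 is above the equilibrium price 60, so it binds.
At P = 66: Qd = 355 - 5·66 = 25 and Qs = 66 - 5 = 61.
Producer surplus without the control is ½ · (60 - 5) · 55 = 1512.5.
With the floor, 25 units are sold at 66. The supply price at Q = 25 is 30, so PS = ½ · [(66 - 5) + (66 - 30)] · 25 = 1212.5.
Change in producer surplus = 1212.5 - 1512.5 = -300.

-300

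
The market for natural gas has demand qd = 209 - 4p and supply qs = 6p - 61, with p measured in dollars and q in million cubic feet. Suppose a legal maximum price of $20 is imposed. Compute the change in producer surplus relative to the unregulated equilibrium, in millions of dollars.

Equilibrium: 209 - 4p = 6p - 61, so 270 = 10p and p* = 27, q* = 101.
Since 20 < 27, the ceiling is binding.
At p = 20: qd = 209 - 4·20 = 129 and qs = 6·20 - 61 = 59.
Producer surplus without the control is ½ · (27 - 61/6) · 101 = 10201/12.
With the ceiling, producers sell 59 units at 20, so PS = ½ · (20 - 61/6) · 59 = 3481/12.
Change in producer surplus = 3481/12 - 10201/12 = -560.

-560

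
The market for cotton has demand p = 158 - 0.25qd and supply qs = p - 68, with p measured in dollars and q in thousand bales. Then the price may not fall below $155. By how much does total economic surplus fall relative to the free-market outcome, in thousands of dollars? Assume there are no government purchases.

Rearranging demand gives qd = 632 - 4p. Without the control the market clears where 632 - 4p = p - 68, i.e. p* = 140 and q* = 72.
Because the floor (155) lies above the market-clearing price, it is binding.
At p = 155: qd = 632 - 4·155 = 12 and qs = 155 - 68 = 87.
Quantity traded falls to 12. At q = 12 the demand price is (632 - 12)/4 = 155 and the supply price is 68 + 12 = 80.
Deadweight loss = ½ · (155 - 80) · (72 - 12) = ½ · 75 · 60 = 2250.

2250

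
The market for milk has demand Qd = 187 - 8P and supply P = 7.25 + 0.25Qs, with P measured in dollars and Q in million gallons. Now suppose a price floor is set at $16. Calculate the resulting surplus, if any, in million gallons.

0

Rearranging supply gives Qs = 4P - 29. In a free market, 187 - 8P = 4P - 29 gives the equilibrium P* = 18, Q* = 43.
Since 16 is below P* = 18, the floor does not bind and the free-market outcome prevails.
Since the control does not bind, there is no surplus.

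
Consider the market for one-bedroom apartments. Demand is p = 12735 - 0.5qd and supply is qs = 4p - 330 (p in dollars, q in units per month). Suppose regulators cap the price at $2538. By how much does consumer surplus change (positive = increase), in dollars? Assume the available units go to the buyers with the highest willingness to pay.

Rearranging demand gives qd = 25470 - 2p. Setting quantity demanded equal to quantity supplied, 25470 - 2p = 4p - 330, gives p* = 4300 and q* = 16870.
The ceiling of 2538 is below the equilibrium price 4300, so it binds.
At p = 2538: qd = 25470 - 2·2538 = 20394 and qs = 4·2538 - 330 = 9822.
Consumer surplus without the control is ½ · (12735 - 4300) · 16870 = 71149225.
With the ceiling, 9822 units are sold at 2538 (assume they go to the highest-value buyers). The demand price at q = 9822 is 7824, so CS = ½ · [(12735 - 2538) + (7824 - 2538)] · 9822 = 76037013.
Change in consumer surplus = 76037013 - 71149225 = 4887788.

4887788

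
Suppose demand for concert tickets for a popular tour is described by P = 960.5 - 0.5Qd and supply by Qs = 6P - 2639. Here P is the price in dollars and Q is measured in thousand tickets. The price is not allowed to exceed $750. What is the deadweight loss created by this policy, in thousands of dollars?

0

Rearranging demand gives Qd = 1921 - 2P. Without the control the market clears where 1921 - 2P = 6P - 2639, i.e. P* = 570 and Q* = 781.
The ceiling of 750 is above the equilibrium price 570, so it is not binding; the market clears at P* = 570, Q* = 781.
Since the control does not bind, no trades are prevented and deadweight loss is zero.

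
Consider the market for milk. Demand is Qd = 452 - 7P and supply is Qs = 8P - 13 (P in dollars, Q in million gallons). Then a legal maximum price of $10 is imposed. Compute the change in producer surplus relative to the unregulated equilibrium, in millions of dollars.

Setting quantity demanded equal to quantity supplied, 452 - 7P = 8P - 13, gives P* = 31 and Q* = 235.
Since 10 < 31, the ceiling is binding.
At P = 10: Qd = 452 - 7·10 = 382 and Qs = 8·10 - 13 = 67.
Producer surplus without the control is ½ · (31 - 1.625) · 235 = 3451.5625.
With the ceiling, producers sell 67 units at 10, so PS = ½ · (10 - 1.625) · 67 = 280.5625.
Change in producer surplus = 280.5625 - 3451.5625 = -3171.

-3171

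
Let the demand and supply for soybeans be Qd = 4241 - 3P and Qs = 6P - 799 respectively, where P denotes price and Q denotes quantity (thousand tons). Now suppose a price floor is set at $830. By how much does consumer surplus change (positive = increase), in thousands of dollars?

Equilibrium: 4241 - 3P = 6P - 799, so 5040 = 9P and P* = 560, Q* = 2561.
The floor of 830 is above the equilibrium price 560, so it binds.
At P = 830: Qd = 4241 - 3·830 = 1751 and Qs = 6·830 - 799 = 4181.
Consumer surplus without the control is ½ · (4241/3 - 560) · 2561 = 6558721/6.
With the floor, consumers buy 1751 units at 830, so CS = ½ · (4241/3 - 830) · 1751 = 3066001/6.
Change in consumer surplus = 3066001/6 - 6558721/6 = -582120.

-582120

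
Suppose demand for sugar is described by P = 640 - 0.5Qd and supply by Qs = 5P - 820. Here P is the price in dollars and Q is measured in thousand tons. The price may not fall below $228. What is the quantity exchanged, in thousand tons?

680

Rearranging demand gives Qd = 1280 - 2P. Equilibrium: 1280 - 2P = 5P - 820, so 2100 = 7P and P* = 300, Q* = 680.
The floor of 228 is below the equilibrium price 300, so it is not binding; the market clears at P* = 300, Q* = 680.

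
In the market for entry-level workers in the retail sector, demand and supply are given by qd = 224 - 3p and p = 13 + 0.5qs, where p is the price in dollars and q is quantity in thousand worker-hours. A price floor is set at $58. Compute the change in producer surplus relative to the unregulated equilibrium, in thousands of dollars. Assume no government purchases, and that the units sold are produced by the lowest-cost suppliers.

Rearranging supply gives qs = 2p - 26. Setting quantity demanded equal to quantity supplied, 224 - 3p = 2p - 26, gives p* = 50 and q* = 74.
Because the floor (58) lies above the market-clearing price, it is binding.
At p = 58: qd = 224 - 3·58 = 50 and qs = 2·58 - 26 = 90.
Producer surplus without the control is ½ · (50 - 13) · 74 = 1369.
With the floor, 50 units are sold at 58. The supply price at q = 50 is 38, so PS = ½ · [(58 - 13) + (58 - 38)] · 50 = 1625.
Change in producer surplus = 1625 - 1369 = 256.

256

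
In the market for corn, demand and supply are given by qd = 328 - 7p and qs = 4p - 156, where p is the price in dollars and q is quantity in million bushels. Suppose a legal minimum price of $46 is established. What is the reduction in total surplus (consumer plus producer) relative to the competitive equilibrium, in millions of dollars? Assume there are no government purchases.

Setting quantity demanded equal to quantity supplied, 328 - 7p = 4p - 156, gives p* = 44 and q* = 20.
The floor of 46 is above the equilibrium price 44, so it binds.
At p = 46: qd = 328 - 7·46 = 6 and qs = 4·46 - 156 = 28.
Quantity traded falls to 6. At q = 6 the demand price is (328 - 6)/7 = 46 and the supply price is (156 + 6)/4 = 40.5.
Deadweight loss = ½ · (46 - 40.5) · (20 - 6) = ½ · 5.5 · 14 = 38.5.

38.5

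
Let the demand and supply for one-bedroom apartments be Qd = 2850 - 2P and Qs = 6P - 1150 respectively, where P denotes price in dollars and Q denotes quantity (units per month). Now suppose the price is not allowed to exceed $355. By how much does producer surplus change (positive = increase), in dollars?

-205175

Equilibrium: 2850 - 2P = 6P - 1150, so 4000 = 8P and P* = 500, Q* = 1850.
The ceiling of 355 is below the equilibrium price 500, so it binds.
At P = 355: Qd = 2850 - 2·355 = 2140 and Qs = 6·355 - 1150 = 980.
Producer surplus without the control is ½ · (500 - 575/3) · 1850 = 855625/3.
With the ceiling, producers sell 980 units at 355, so PS = ½ · (355 - 575/3) · 980 = 240100/3.
Change in producer surplus = 240100/3 - 855625/3 = -205175.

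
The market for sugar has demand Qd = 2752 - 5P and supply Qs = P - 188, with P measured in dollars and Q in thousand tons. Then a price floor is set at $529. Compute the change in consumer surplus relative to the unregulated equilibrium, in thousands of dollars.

Setting quantity demanded equal to quantity supplied, 2752 - 5P = P - 188, gives P* = 490 and Q* = 302.
The floor of 529 is above the equilibrium price 490, so it binds.
At P = 529: Qd = 2752 - 5·529 = 107 and Qs = 529 - 188 = 341.
Consumer surplus without the control is ½ · (550.4 - 490) · 302 = 9120.4.
With the floor, consumers buy 107 units at 529, so CS = ½ · (550.4 - 529) · 107 = 1144.9.
Change in consumer surplus = 1144.9 - 9120.4 = -7975.5.

-7975.5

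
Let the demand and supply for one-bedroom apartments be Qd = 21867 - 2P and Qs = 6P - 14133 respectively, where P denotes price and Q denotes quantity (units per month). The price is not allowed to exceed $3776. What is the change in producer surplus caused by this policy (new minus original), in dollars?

Without the control the market clears where 21867 - 2P = 6P - 14133, i.e. P* = 4500 and Q* = 12867.
The ceiling of 3776 is below the equilibrium price 4500, so it binds.
At P = 3776: Qd = 21867 - 2·3776 = 14315 and Qs = 6·3776 - 14133 = 8523.
Producer surplus without the control is ½ · (4500 - 2355.5) · 12867 = 13796640.75.
With the ceiling, producers sell 8523 units at 3776, so PS = ½ · (3776 - 2355.5) · 8523 = 6053460.75.
Change in producer surplus = 6053460.75 - 13796640.75 = -7743180.

-7743180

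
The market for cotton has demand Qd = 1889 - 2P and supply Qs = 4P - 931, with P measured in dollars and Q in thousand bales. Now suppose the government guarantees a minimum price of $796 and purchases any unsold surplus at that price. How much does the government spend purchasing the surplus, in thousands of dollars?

1556976

Equilibrium: 1889 - 2P = 4P - 931, so 2820 = 6P and P* = 470, Q* = 949.
Because the floor (796) lies above the market-clearing price, it is binding.
At P = 796: Qd = 1889 - 2·796 = 297 and Qs = 4·796 - 931 = 2253.
Surplus = Qs - Qd = 1956.
Government expenditure = surplus × support price = 1956 × 796 = 1556976.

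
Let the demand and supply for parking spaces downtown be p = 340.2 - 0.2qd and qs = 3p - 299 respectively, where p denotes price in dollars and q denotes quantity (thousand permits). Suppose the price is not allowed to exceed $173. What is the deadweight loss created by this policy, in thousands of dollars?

Rearranging demand gives qd = 1701 - 5p. Without the control the market clears where 1701 - 5p = 3p - 299, i.e. p* = 250 and q* = 451.
Since 173 < 250, the ceiling is binding.
At p = 173: qd = 1701 - 5·173 = 836 and qs = 3·173 - 299 = 220.
Quantity traded falls to 220. At q = 220 the demand price is (1701 - 220)/5 = 296.2 and the supply price is (299 + 220)/3 = 173.
Deadweight loss = ½ · (296.2 - 173) · (451 - 220) = ½ · 123.2 · 231 = 14229.6.

14229.6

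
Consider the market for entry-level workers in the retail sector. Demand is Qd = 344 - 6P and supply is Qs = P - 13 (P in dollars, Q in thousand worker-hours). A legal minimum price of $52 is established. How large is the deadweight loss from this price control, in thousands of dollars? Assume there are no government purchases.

21

In a free market, 344 - 6P = P - 13 gives the equilibrium P* = 51, Q* = 38.
The floor of 52 is above the equilibrium price 51, so it binds.
At P = 52: Qd = 344 - 6·52 = 32 and Qs = 52 - 13 = 39.
Quantity traded falls to 32. At Q = 32 the demand price is (344 - 32)/6 = 52 and the supply price is 13 + 32 = 45.
Deadweight loss = ½ · (52 - 45) · (38 - 32) = ½ · 7 · 6 = 21.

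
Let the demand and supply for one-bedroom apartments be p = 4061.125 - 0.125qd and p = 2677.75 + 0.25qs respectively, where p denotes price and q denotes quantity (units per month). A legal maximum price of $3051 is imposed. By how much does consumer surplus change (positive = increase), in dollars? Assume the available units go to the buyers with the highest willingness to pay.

Rearranging demand gives qd = 32489 - 8p; rearranging supply gives qs = 4p - 10711. In a free market, 32489 - 8p = 4p - 10711 gives the equilibrium p* = 3600, q* = 3689.
Because the ceiling (3051) lies below the market-clearing price, it is binding.
At p = 3051: qd = 32489 - 8·3051 = 8081 and qs = 4·3051 - 10711 = 1493.
Consumer surplus without the control is ½ · (4061.125 - 3600) · 3689 = 850545.0625.
With the ceiling, 1493 units are sold at 3051 (assume they go to the highest-value buyers). The demand price at q = 1493 is 3874.5, so CS = ½ · [(4061.125 - 3051) + (3874.5 - 3051)] · 1493 = 1368801.0625.
Change in consumer surplus = 1368801.0625 - 850545.0625 = 518256.

518256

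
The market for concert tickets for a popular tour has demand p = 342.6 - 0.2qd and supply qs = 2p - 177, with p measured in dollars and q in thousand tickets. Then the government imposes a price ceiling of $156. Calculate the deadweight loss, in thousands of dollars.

Rearranging demand gives qd = 1713 - 5p. Setting quantity demanded equal to quantity supplied, 1713 - 5p = 2p - 177, gives p* = 270 and q* = 363.
Since 156 < 270, the ceiling is binding.
At p = 156: qd = 1713 - 5·156 = 933 and qs = 2·156 - 177 = 135.
Quantity traded falls to 135. At q = 135 the demand price is (1713 - 135)/5 = 315.6 and the supply price is (177 + 135)/2 = 156.
Deadweight loss = ½ · (315.6 - 156) · (363 - 135) = ½ · 159.6 · 228 = 18194.4.

18194.4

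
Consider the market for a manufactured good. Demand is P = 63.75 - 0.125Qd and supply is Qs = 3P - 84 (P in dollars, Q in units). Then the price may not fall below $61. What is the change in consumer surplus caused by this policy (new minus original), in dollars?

Rearranging demand gives Qd = 510 - 8P. Without the control the market clears where 510 - 8P = 3P - 84, i.e. P* = 54 and Q* = 78.
The floor of 61 is above the equilibrium price 54, so it binds.
At P = 61: Qd = 510 - 8·61 = 22 and Qs = 3·61 - 84 = 99.
Consumer surplus without the control is ½ · (63.75 - 54) · 78 = 380.25.
With the floor, consumers buy 22 units at 61, so CS = ½ · (63.75 - 61) · 22 = 30.25.
Change in consumer surplus = 30.25 - 380.25 = -350.

-350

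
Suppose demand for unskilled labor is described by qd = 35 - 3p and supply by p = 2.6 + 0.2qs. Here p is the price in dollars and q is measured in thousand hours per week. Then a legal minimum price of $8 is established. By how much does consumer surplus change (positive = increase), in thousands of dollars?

-28

Rearranging supply gives qs = 5p - 13. In a free market, 35 - 3p = 5p - 13 gives the equilibrium p* = 6, q* = 17.
Since 8 > 6, the floor is binding.
At p = 8: qd = 35 - 3·8 = 11 and qs = 5·8 - 13 = 27.
Consumer surplus without the control is ½ · (35/3 - 6) · 17 = 289/6.
With the floor, consumers buy 11 units at 8, so CS = ½ · (35/3 - 8) · 11 = 121/6.
Change in consumer surplus = 121/6 - 289/6 = -28.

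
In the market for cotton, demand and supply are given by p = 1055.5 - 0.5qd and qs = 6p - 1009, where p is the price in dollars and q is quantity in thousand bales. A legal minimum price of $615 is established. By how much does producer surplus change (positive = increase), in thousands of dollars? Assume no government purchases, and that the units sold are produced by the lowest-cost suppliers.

Rearranging demand gives qd = 2111 - 2p. In a free market, 2111 - 2p = 6p - 1009 gives the equilibrium p* = 390, q* = 1331.
The floor of 615 is above the equilibrium price 390, so it binds.
At p = 615: qd = 2111 - 2·615 = 881 and qs = 6·615 - 1009 = 2681.
Producer surplus without the control is ½ · (390 - 1009/6) · 1331 = 1771561/12.
With the floor, 881 units are sold at 615. The supply price at q = 881 is 315, so PS = ½ · [(615 - 1009/6) + (615 - 315)] · 881 = 3947761/12.
Change in producer surplus = 3947761/12 - 1771561/12 = 181350.

181350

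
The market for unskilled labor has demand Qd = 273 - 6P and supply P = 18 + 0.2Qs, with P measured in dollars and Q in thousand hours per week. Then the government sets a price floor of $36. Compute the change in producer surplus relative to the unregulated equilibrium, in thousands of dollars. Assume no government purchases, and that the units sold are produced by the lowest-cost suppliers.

138.6

Rearranging supply gives Qs = 5P - 90. In a free market, 273 - 6P = 5P - 90 gives the equilibrium P* = 33, Q* = 75.
Since 36 > 33, the floor is binding.
At P = 36: Qd = 273 - 6·36 = 57 and Qs = 5·36 - 90 = 90.
Producer surplus without the control is ½ · (33 - 18) · 75 = 562.5.
With the floor, 57 units are sold at 36. The supply price at Q = 57 is 29.4, so PS = ½ · [(36 - 18) + (36 - 29.4)] · 57 = 701.1.
Change in producer surplus = 701.1 - 562.5 = 138.6.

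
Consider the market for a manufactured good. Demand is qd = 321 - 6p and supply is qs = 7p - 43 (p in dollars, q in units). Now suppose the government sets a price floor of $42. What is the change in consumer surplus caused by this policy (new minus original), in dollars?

-1554

Equilibrium: 321 - 6p = 7p - 43, so 364 = 13p and p* = 28, q* = 153.
The floor of 42 is above the equilibrium price 28, so it binds.
At p = 42: qd = 321 - 6·42 = 69 and qs = 7·42 - 43 = 251.
Consumer surplus without the control is ½ · (53.5 - 28) · 153 = 1950.75.
With the floor, consumers buy 69 units at 42, so CS = ½ · (53.5 - 42) · 69 = 396.75.
Change in consumer surplus = 396.75 - 1950.75 = -1554.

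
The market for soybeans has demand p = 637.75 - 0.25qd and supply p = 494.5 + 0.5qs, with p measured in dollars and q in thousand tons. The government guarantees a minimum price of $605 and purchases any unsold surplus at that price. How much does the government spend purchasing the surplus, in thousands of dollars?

Rearranging demand gives qd = 2551 - 4p; rearranging supply gives qs = 2p - 989. Setting quantity demanded equal to quantity supplied, 2551 - 4p = 2p - 989, gives p* = 590 and q* = 191.
Because the floor (605) lies above the market-clearing price, it is binding.
At p = 605: qd = 2551 - 4·605 = 131 and qs = 2·605 - 989 = 221.
Surplus = qs - qd = 90.
Government expenditure = surplus × support price = 90 × 605 = 54450.

54450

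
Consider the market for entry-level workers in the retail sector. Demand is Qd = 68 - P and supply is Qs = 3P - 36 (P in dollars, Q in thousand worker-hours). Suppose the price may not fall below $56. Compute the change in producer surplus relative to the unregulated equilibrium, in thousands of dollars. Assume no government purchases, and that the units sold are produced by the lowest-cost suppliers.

Equilibrium: 68 - P = 3P - 36, so 104 = 4P and P* = 26, Q* = 42.
Because the floor (56) lies above the market-clearing price, it is binding.
At P = 56: Qd = 68 - 56 = 12 and Qs = 3·56 - 36 = 132.
Producer surplus without the control is ½ · (26 - 12) · 42 = 294.
With the floor, 12 units are sold at 56. The supply price at Q = 12 is 16, so PS = ½ · [(56 - 12) + (56 - 16)] · 12 = 504.
Change in producer surplus = 504 - 294 = 210.

210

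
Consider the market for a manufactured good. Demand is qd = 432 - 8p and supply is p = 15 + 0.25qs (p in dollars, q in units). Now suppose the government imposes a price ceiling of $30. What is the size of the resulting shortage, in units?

Rearranging supply gives qs = 4p - 60. Setting quantity demanded equal to quantity supplied, 432 - 8p = 4p - 60, gives p* = 41 and q* = 104.
The ceiling of 30 is below the equilibrium price 41, so it binds.
At p = 30: qd = 432 - 8·30 = 192 and qs = 4·30 - 60 = 60.
Shortage = qd - qs = 192 - 60 = 132.

132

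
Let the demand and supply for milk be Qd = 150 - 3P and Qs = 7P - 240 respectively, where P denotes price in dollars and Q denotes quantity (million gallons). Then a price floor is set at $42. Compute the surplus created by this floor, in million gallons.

In a free market, 150 - 3P = 7P - 240 gives the equilibrium P* = 39, Q* = 33.
Since 42 > 39, the floor is binding.
At P = 42: Qd = 150 - 3·42 = 24 and Qs = 7·42 - 240 = 54.
Surplus = Qs - Qd = 54 - 24 = 30.

30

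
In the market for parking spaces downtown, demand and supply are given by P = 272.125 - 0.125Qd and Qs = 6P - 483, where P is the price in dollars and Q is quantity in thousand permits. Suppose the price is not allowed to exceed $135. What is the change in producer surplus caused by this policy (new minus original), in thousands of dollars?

Rearranging demand gives Qd = 2177 - 8P. In a free market, 2177 - 8P = 6P - 483 gives the equilibrium P* = 190, Q* = 657.
The ceiling of 135 is below the equilibrium price 190, so it binds.
At P = 135: Qd = 2177 - 8·135 = 1097 and Qs = 6·135 - 483 = 327.
Producer surplus without the control is ½ · (190 - 80.5) · 657 = 35970.75.
With the ceiling, producers sell 327 units at 135, so PS = ½ · (135 - 80.5) · 327 = 8910.75.
Change in producer surplus = 8910.75 - 35970.75 = -27060.

-27060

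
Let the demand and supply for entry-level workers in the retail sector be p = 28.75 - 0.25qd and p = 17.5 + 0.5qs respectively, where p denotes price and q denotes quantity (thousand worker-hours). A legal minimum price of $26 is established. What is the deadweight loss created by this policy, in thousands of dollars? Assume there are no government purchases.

Rearranging demand gives qd = 115 - 4p; rearranging supply gives qs = 2p - 35. In a free market, 115 - 4p = 2p - 35 gives the equilibrium p* = 25, q* = 15.
Because the floor (26) lies above the market-clearing price, it is binding.
At p = 26: qd = 115 - 4·26 = 11 and qs = 2·26 - 35 = 17.
Quantity traded falls to 11. At q = 11 the demand price is (115 - 11)/4 = 26 and the supply price is (35 + 11)/2 = 23.
Deadweight loss = ½ · (26 - 23) · (15 - 11) = ½ · 3 · 4 = 6.

6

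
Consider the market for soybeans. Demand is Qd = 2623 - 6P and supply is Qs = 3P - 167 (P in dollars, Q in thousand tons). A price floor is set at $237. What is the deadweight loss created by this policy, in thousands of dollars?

Without the control the market clears where 2623 - 6P = 3P - 167, i.e. P* = 310 and Q* = 763.
Since 237 is below P* = 310, the floor does not bind and the free-market outcome prevails.
Since the control does not bind, no trades are prevented and deadweight loss is zero.

0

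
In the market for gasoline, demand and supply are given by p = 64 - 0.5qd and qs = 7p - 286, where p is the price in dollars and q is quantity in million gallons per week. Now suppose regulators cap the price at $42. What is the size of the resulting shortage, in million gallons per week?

Rearranging demand gives qd = 128 - 2p. In a free market, 128 - 2p = 7p - 286 gives the equilibrium p* = 46, q* = 36.
Because the ceiling (42) lies below the market-clearing price, it is binding.
At p = 42: qd = 128 - 2·42 = 44 and qs = 7·42 - 286 = 8.
Shortage = qd - qs = 44 - 8 = 36.

36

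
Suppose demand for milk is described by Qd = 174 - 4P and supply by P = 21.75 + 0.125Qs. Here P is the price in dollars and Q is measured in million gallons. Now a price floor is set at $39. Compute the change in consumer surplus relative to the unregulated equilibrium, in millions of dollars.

-380

Rearranging supply gives Qs = 8P - 174. In a free market, 174 - 4P = 8P - 174 gives the equilibrium P* = 29, Q* = 58.
The floor of 39 is above the equilibrium price 29, so it binds.
At P = 39: Qd = 174 - 4·39 = 18 and Qs = 8·39 - 174 = 138.
Consumer surplus without the control is ½ · (43.5 - 29) · 58 = 420.5.
With the floor, consumers buy 18 units at 39, so CS = ½ · (43.5 - 39) · 18 = 40.5.
Change in consumer surplus = 40.5 - 420.5 = -380.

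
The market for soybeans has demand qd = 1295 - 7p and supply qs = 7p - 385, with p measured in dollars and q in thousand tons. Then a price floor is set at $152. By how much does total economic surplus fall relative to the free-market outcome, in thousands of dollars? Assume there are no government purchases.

7168

Without the control the market clears where 1295 - 7p = 7p - 385, i.e. p* = 120 and q* = 455.
The floor of 152 is above the equilibrium price 120, so it binds.
At p = 152: qd = 1295 - 7·152 = 231 and qs = 7·152 - 385 = 679.
Quantity traded falls to 231. At q = 231 the demand price is (1295 - 231)/7 = 152 and the supply price is (385 + 231)/7 = 88.
Deadweight loss = ½ · (152 - 88) · (455 - 231) = ½ · 64 · 224 = 7168.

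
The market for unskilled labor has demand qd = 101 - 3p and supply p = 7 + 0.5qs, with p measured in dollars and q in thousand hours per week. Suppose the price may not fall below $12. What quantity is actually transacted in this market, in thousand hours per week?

Rearranging supply gives qs = 2p - 14. Setting quantity demanded equal to quantity supplied, 101 - 3p = 2p - 14, gives p* = 23 and q* = 32.
The floor of 12 is below the equilibrium price 23, so it is not binding; the market clears at p* = 23, q* = 32.

32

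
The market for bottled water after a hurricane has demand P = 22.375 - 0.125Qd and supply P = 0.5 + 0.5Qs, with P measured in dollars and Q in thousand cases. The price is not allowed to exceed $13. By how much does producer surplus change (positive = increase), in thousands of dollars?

-150

Rearranging demand gives Qd = 179 - 8P; rearranging supply gives Qs = 2P - 1. Setting quantity demanded equal to quantity supplied, 179 - 8P = 2P - 1, gives P* = 18 and Q* = 35.
Because the ceiling (13) lies below the market-clearing price, it is binding.
At P = 13: Qd = 179 - 8·13 = 75 and Qs = 2·13 - 1 = 25.
Producer surplus without the control is ½ · (18 - 0.5) · 35 = 306.25.
With the ceiling, producers sell 25 units at 13, so PS = ½ · (13 - 0.5) · 25 = 156.25.
Change in producer surplus = 156.25 - 306.25 = -150.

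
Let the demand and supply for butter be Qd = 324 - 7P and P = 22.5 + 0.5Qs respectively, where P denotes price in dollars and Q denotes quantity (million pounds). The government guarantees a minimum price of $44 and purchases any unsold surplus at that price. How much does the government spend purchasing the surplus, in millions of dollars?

Rearranging supply gives Qs = 2P - 45. Equilibrium: 324 - 7P = 2P - 45, so 369 = 9P and P* = 41, Q* = 37.
Since 44 > 41, the floor is binding.
At P = 44: Qd = 324 - 7·44 = 16 and Qs = 2·44 - 45 = 43.
Surplus = Qs - Qd = 27.
Government expenditure = surplus × support price = 27 × 44 = 1188.

1188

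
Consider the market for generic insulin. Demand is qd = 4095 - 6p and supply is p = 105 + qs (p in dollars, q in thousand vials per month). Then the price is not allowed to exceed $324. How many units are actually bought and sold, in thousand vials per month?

Rearranging supply gives qs = p - 105. Without the control the market clears where 4095 - 6p = p - 105, i.e. p* = 600 and q* = 495.
Since 324 < 600, the ceiling is binding.
At p = 324: qd = 4095 - 6·324 = 2151 and qs = 324 - 105 = 219.
The quantity actually transacted is the short side, supply: 219.

219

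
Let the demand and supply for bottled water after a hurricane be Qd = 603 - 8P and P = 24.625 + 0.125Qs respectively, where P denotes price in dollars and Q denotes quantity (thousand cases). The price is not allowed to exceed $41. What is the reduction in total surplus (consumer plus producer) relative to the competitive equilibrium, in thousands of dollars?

Rearranging supply gives Qs = 8P - 197. Equilibrium: 603 - 8P = 8P - 197, so 800 = 16P and P* = 50, Q* = 203.
Since 41 < 50, the ceiling is binding.
At P = 41: Qd = 603 - 8·41 = 275 and Qs = 8·41 - 197 = 131.
Quantity traded falls to 131. At Q = 131 the demand price is (603 - 131)/8 = 59 and the supply price is (197 + 131)/8 = 41.
Deadweight loss = ½ · (59 - 41) · (203 - 131) = ½ · 18 · 72 = 648.

648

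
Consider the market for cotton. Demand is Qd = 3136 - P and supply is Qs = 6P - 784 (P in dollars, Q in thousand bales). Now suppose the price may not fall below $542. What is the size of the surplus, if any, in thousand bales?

0

Setting quantity demanded equal to quantity supplied, 3136 - P = 6P - 784, gives P* = 560 and Q* = 2576.
Since 542 is below P* = 560, the floor does not bind and the free-market outcome prevails.
Since the control does not bind, there is no surplus.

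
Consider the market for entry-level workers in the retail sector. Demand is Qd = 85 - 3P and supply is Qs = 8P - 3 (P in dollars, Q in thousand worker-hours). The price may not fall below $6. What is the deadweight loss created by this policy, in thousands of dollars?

In a free market, 85 - 3P = 8P - 3 gives the equilibrium P* = 8, Q* = 61.
The floor of 6 is below the equilibrium price 8, so it is not binding; the market clears at P* = 8, Q* = 61.
Since the control does not bind, no trades are prevented and deadweight loss is zero.

0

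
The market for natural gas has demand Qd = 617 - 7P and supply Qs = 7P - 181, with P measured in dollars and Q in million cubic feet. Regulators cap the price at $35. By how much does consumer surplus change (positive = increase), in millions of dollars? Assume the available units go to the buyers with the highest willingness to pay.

Equilibrium: 617 - 7P = 7P - 181, so 798 = 14P and P* = 57, Q* = 218.
Since 35 < 57, the ceiling is binding.
At P = 35: Qd = 617 - 7·35 = 372 and Qs = 7·35 - 181 = 64.
Consumer surplus without the control is ½ · (617/7 - 57) · 218 = 23762/7.
With the ceiling, 64 units are sold at 35 (assume they go to the highest-value buyers). The demand price at Q = 64 is 79, so CS = ½ · [(617/7 - 35) + (79 - 35)] · 64 = 21760/7.
Change in consumer surplus = 21760/7 - 23762/7 = -286.

-286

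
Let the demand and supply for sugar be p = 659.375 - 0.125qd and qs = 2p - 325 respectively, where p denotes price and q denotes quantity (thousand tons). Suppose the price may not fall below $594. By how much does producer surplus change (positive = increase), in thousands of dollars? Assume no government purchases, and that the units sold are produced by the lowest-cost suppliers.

Rearranging demand gives qd = 5275 - 8p. Equilibrium: 5275 - 8p = 2p - 325, so 5600 = 10p and p* = 560, q* = 795.
Because the floor (594) lies above the market-clearing price, it is binding.
At p = 594: qd = 5275 - 8·594 = 523 and qs = 2·594 - 325 = 863.
Producer surplus without the control is ½ · (560 - 162.5) · 795 = 158006.25.
With the floor, 523 units are sold at 594. The supply price at q = 523 is 424, so PS = ½ · [(594 - 162.5) + (594 - 424)] · 523 = 157292.25.
Change in producer surplus = 157292.25 - 158006.25 = -714.

-714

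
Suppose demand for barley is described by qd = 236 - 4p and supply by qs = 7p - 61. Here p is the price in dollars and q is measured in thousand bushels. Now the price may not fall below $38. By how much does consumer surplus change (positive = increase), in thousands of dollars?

Without the control the market clears where 236 - 4p = 7p - 61, i.e. p* = 27 and q* = 128.
Since 38 > 27, the floor is binding.
At p = 38: qd = 236 - 4·38 = 84 and qs = 7·38 - 61 = 205.
Consumer surplus without the control is ½ · (59 - 27) · 128 = 2048.
With the floor, consumers buy 84 units at 38, so CS = ½ · (59 - 38) · 84 = 882.
Change in consumer surplus = 882 - 2048 = -1166.

-1166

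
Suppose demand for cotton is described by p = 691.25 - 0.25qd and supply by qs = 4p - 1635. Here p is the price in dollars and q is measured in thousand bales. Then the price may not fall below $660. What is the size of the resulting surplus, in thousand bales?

Rearranging demand gives qd = 2765 - 4p. Without the control the market clears where 2765 - 4p = 4p - 1635, i.e. p* = 550 and q* = 565.
Because the floor (660) lies above the market-clearing price, it is binding.
At p = 660: qd = 2765 - 4·660 = 125 and qs = 4·660 - 1635 = 1005.
Surplus = qs - qd = 1005 - 125 = 880.

880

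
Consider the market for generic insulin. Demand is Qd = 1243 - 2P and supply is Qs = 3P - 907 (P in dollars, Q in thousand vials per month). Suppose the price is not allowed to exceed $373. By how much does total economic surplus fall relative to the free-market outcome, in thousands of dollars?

Equilibrium: 1243 - 2P = 3P - 907, so 2150 = 5P and P* = 430, Q* = 383.
Because the ceiling (373) lies below the market-clearing price, it is binding.
At P = 373: Qd = 1243 - 2·373 = 497 and Qs = 3·373 - 907 = 212.
Quantity traded falls to 212. At Q = 212 the demand price is (1243 - 212)/2 = 515.5 and the supply price is (907 + 212)/3 = 373.
Deadweight loss = ½ · (515.5 - 373) · (383 - 212) = ½ · 142.5 · 171 = 12183.75.

12183.75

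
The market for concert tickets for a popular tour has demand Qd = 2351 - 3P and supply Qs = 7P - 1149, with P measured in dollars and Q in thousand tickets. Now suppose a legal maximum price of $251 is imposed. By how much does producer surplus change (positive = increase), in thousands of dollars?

-94495.5

Equilibrium: 2351 - 3P = 7P - 1149, so 3500 = 10P and P* = 350, Q* = 1301.
The ceiling of 251 is below the equilibrium price 350, so it binds.
At P = 251: Qd = 2351 - 3·251 = 1598 and Qs = 7·251 - 1149 = 608.
Producer surplus without the control is ½ · (350 - 1149/7) · 1301 = 1692601/14.
With the ceiling, producers sell 608 units at 251, so PS = ½ · (251 - 1149/7) · 608 = 184832/7.
Change in producer surplus = 184832/7 - 1692601/14 = -94495.5.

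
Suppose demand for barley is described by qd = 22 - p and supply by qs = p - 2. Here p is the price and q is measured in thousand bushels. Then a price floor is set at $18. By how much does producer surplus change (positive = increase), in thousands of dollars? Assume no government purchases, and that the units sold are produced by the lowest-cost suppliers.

Equilibrium: 22 - p = p - 2, so 24 = 2p and p* = 12, q* = 10.
Since 18 > 12, the floor is binding.
At p = 18: qd = 22 - 18 = 4 and qs = 18 - 2 = 16.
Producer surplus without the control is ½ · (12 - 2) · 10 = 50.
With the floor, 4 units are sold at 18. The supply price at q = 4 is 6, so PS = ½ · [(18 - 2) + (18 - 6)] · 4 = 56.
Change in producer surplus = 56 - 50 = 6.

6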